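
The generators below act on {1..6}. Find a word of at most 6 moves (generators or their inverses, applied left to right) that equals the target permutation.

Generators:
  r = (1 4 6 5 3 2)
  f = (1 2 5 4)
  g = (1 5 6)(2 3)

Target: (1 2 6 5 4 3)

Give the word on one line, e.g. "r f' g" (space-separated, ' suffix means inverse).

g r g r' g

  after g: (1 5 6)(2 3)
  after r: (1 3)(4 6)
  after g: (1 2 3 5 6 4)
  after r': (1 3 6)(2 5 4)
  after g: (1 2 6 5 4 3)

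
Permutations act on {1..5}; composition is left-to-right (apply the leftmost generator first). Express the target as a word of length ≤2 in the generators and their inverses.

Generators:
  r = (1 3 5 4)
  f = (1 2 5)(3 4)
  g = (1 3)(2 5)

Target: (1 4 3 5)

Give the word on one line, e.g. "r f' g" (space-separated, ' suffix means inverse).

g' f'

  after g': (1 3)(2 5)
  after f': (1 4 3 5)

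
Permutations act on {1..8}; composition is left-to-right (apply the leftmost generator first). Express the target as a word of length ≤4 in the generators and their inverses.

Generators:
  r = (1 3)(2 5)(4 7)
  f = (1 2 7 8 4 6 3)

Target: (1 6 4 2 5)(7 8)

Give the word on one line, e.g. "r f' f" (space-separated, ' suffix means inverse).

  after r: (1 3)(2 5)(4 7)
  after f': (1 6 4 2 5)(7 8)
  after r: (1 6 7 8 4 5 3)
  after r: (1 6 4 2 5)(7 8)

r f' r r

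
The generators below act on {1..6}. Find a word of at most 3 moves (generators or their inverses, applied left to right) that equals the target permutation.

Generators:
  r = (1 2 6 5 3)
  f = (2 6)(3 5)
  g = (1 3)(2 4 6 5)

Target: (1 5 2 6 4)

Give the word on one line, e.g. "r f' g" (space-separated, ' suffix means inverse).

  after g': (1 3)(2 5 6 4)
  after r': (1 5 2 6 4)

g' r'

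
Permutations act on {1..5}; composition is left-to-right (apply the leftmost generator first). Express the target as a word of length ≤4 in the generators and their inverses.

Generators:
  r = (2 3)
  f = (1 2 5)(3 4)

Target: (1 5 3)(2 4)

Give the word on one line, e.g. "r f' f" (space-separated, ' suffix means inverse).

  after r': (2 3)
  after f': (1 5 2 4 3)
  after r: (1 5 3)(2 4)

r' f' r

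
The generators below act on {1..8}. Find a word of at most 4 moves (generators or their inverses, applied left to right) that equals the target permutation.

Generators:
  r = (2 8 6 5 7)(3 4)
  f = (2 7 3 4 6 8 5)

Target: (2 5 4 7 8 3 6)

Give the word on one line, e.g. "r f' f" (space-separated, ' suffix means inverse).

  after r': (2 7 5 6 8)(3 4)
  after f': (4 7 8 5)
  after r: (2 8 7 6 5 3 4)
  after f: (2 5 4 7 8 3 6)

r' f' r f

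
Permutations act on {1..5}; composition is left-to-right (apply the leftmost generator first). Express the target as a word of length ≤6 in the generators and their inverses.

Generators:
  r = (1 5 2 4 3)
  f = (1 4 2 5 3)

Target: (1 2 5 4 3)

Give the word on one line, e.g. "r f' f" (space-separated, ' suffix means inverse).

f' r' f r f

  after f': (1 3 5 2 4)
  after r': (1 4 3)
  after f: (1 2 5 3 4)
  after r: (1 4 5)
  after f: (1 2 5 4 3)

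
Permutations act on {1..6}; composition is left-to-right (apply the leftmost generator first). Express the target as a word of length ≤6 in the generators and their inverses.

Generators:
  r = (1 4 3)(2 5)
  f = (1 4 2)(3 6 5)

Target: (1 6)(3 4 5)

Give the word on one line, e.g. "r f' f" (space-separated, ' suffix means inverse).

  after f: (1 4 2)(3 6 5)
  after f: (1 2 4)(3 5 6)
  after r': (1 5 6 4 3 2)
  after f: (1 3)(2 4 6)
  after f: (1 6)(3 4 5)

f f r' f f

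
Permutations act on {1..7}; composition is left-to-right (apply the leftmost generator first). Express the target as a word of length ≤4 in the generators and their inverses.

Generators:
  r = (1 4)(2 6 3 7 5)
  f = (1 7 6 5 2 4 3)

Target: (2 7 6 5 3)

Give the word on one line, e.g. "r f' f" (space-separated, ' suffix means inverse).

r' r'

  after r': (1 4)(2 5 7 3 6)
  after r': (2 7 6 5 3)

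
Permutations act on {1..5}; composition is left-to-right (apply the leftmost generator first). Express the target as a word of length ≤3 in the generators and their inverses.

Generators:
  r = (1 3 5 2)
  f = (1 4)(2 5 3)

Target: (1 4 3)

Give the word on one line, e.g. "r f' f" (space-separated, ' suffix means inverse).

  after f: (1 4)(2 5 3)
  after r: (1 4 3)

f r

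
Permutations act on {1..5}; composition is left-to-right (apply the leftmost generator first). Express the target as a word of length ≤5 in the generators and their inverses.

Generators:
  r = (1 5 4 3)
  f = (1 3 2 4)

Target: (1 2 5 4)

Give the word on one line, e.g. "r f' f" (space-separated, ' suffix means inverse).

  after f: (1 3 2 4)
  after f: (1 2)(3 4)
  after r: (1 2 5 4)

f f r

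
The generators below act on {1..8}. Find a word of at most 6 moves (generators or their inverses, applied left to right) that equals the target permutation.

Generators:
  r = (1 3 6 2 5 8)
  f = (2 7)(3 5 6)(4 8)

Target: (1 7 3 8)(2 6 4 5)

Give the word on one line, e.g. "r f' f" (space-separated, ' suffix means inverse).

  after f: (2 7)(3 5 6)(4 8)
  after r: (1 3 8 4)(2 7 5)
  after f': (1 6 5 7 3 4)
  after r: (1 2 5 7 6 8)(3 4)
  after f: (1 7 3 8)(2 6 4 5)

f r f' r f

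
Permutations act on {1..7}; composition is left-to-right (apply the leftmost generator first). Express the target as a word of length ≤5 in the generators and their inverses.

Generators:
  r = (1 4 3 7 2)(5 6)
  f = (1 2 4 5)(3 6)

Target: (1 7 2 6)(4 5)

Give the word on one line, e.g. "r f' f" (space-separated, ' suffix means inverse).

r f f f r'

  after r: (1 4 3 7 2)(5 6)
  after f: (1 5 3 7 4 6)
  after f: (2 4 3 7 5 6)
  after f: (1 2 5 3 7)(4 6)
  after r': (1 7 2 6)(4 5)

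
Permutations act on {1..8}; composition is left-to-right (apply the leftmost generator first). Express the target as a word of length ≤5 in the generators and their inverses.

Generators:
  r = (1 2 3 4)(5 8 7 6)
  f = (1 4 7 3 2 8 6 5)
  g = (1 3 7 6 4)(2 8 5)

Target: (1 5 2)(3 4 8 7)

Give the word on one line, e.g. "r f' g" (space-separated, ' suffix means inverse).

f' r g

  after f': (1 5 6 8 2 3 7 4)
  after r: (1 8 3 6 7)(2 4)
  after g: (1 5 2)(3 4 8 7)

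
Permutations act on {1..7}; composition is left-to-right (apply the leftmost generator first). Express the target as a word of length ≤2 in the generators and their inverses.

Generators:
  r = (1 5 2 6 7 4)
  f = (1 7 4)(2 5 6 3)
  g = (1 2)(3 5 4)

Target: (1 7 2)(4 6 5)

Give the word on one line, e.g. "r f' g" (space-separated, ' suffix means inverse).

  after r': (1 4 7 6 2 5)
  after r': (1 7 2)(4 6 5)

r' r'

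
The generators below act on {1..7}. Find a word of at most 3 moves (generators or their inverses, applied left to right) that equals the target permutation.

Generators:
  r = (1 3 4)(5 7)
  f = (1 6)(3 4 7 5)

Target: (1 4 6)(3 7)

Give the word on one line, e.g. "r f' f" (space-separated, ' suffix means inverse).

  after r: (1 3 4)(5 7)
  after f: (1 4 6)(3 7)

r f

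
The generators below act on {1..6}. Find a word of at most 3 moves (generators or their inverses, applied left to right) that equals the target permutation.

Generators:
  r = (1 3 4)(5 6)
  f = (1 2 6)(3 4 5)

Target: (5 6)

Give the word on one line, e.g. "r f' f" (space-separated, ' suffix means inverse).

  after r': (1 4 3)(5 6)
  after r': (1 3 4)
  after r': (5 6)

r' r' r'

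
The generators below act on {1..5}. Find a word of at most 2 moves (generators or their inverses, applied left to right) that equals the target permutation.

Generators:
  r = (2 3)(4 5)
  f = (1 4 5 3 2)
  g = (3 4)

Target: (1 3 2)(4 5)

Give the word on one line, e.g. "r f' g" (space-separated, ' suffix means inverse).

f g'

  after f: (1 4 5 3 2)
  after g': (1 3 2)(4 5)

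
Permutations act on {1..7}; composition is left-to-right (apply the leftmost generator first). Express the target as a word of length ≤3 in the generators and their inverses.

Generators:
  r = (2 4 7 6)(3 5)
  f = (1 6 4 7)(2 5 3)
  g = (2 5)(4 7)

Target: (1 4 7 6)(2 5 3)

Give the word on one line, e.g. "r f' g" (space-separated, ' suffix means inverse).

  after g: (2 5)(4 7)
  after f': (1 7 6)(3 5)
  after g: (1 4 7 6)(2 5 3)

g f' g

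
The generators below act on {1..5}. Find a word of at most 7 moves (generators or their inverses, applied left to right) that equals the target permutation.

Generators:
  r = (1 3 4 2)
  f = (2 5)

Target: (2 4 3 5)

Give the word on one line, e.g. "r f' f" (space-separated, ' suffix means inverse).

r' f' r' f r

  after r': (1 2 4 3)
  after f': (1 5 2 4 3)
  after r': (1 5 4)(2 3)
  after f: (1 2 3 5 4)
  after r: (2 4 3 5)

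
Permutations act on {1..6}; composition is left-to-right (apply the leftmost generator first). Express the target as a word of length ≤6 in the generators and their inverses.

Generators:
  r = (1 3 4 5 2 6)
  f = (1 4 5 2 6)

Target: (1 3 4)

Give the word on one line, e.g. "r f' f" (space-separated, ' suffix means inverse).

r' f r f'

  after r': (1 6 2 5 4 3)
  after f: (3 4)
  after r: (1 3 5 2 6)
  after f': (1 3 4)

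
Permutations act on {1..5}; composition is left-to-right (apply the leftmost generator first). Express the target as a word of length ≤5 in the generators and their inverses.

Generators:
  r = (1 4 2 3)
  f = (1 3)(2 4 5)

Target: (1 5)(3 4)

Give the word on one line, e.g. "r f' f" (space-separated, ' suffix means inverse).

f' r' r' f

  after f': (1 3)(2 5 4)
  after r': (1 2 5)
  after r': (1 4)(2 5 3)
  after f: (1 5)(3 4)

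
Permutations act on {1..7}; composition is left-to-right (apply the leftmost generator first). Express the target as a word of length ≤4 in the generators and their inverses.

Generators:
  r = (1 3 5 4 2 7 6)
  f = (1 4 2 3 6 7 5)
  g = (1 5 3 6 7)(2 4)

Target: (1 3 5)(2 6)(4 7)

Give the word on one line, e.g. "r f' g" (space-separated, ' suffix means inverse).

  after r': (1 6 7 2 4 5 3)
  after g: (1 7 4 3 5 6)
  after f: (1 5 7 2 3)(4 6)
  after g: (1 3 5)(2 6)(4 7)

r' g f g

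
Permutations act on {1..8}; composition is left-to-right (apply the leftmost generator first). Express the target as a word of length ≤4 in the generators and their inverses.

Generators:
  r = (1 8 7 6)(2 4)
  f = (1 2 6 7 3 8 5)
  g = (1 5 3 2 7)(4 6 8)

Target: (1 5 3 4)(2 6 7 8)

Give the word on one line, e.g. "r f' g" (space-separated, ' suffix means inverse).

  after g: (1 5 3 2 7)(4 6 8)
  after r: (1 5 3 4)(2 6 7 8)

g r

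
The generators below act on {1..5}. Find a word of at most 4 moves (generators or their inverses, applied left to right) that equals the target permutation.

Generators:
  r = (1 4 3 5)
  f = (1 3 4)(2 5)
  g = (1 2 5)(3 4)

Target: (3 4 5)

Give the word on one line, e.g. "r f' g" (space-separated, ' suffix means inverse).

g' r' f r'

  after g': (1 5 2)(3 4)
  after r': (1 3)(2 5)
  after f: (1 4)
  after r': (3 4 5)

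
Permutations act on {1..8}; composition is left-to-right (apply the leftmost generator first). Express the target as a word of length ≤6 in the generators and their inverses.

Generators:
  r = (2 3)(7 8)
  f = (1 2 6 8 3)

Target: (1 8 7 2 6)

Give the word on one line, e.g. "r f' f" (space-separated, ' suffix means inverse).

  after r': (2 3)(7 8)
  after f': (1 3)(2 8 7 6)
  after r: (1 2 7 6 3)
  after r: (1 3)(2 8 7 6)
  after f': (1 8 7 2 6)

r' f' r r f'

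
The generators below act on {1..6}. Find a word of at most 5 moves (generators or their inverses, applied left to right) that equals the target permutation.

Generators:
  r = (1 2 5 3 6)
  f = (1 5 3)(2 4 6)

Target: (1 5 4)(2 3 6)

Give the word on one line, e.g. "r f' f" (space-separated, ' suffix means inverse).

r' f r

  after r': (1 6 3 5 2)
  after f: (1 2 5 4 6)
  after r: (1 5 4)(2 3 6)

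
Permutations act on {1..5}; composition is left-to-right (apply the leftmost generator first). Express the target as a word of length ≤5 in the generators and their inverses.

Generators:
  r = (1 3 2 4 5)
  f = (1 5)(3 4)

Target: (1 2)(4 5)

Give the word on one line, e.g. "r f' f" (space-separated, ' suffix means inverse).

r' f' r r

  after r': (1 5 4 2 3)
  after f': (2 4)(3 5)
  after r: (1 3)(2 5)
  after r: (1 2)(4 5)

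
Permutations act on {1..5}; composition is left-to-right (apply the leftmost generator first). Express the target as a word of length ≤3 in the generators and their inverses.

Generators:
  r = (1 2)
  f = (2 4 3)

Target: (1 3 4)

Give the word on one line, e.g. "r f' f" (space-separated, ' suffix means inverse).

  after r: (1 2)
  after f': (1 3 4 2)
  after r': (1 3 4)

r f' r'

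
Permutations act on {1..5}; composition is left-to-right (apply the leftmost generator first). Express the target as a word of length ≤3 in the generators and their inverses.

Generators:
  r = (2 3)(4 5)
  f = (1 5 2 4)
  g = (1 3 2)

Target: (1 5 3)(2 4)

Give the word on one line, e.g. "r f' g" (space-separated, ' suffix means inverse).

f g'

  after f: (1 5 2 4)
  after g': (1 5 3)(2 4)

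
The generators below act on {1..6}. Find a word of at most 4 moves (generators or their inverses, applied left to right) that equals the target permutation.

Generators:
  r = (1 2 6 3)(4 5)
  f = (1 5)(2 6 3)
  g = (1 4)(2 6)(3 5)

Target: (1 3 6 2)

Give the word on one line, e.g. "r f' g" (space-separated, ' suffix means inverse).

  after r: (1 2 6 3)(4 5)
  after f: (1 6 2 3 5 4)
  after g: (1 2 5)
  after f': (1 3 6 2)

r f g f'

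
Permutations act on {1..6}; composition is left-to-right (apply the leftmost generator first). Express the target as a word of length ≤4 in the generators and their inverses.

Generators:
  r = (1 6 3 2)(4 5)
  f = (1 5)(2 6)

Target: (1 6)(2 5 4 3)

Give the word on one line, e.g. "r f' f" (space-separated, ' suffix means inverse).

r f r' r'

  after r: (1 6 3 2)(4 5)
  after f: (1 2 5 4)(3 6)
  after r': (1 3)(2 4)
  after r': (1 6)(2 5 4 3)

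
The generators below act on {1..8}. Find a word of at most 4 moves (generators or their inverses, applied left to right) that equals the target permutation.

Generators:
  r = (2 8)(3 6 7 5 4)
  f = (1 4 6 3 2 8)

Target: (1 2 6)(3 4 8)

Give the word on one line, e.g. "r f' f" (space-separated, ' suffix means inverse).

  after f: (1 4 6 3 2 8)
  after f: (1 6 2)(3 8 4)
  after f: (1 3)(2 4)(6 8)
  after f: (1 2 6)(3 4 8)

f f f f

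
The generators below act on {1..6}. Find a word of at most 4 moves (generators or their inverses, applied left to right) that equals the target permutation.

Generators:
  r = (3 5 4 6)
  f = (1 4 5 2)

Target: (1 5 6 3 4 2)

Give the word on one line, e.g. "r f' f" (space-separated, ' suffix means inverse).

  after r': (3 6 4 5)
  after f: (1 4 2)(3 6 5)
  after r': (1 5 6 3 4 2)

r' f r'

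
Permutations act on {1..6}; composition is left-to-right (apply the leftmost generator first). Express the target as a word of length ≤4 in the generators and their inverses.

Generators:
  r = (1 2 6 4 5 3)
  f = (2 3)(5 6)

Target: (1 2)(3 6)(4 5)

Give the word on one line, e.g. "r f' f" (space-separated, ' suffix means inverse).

  after f': (2 3)(5 6)
  after r: (1 2)(3 6)(4 5)

f' r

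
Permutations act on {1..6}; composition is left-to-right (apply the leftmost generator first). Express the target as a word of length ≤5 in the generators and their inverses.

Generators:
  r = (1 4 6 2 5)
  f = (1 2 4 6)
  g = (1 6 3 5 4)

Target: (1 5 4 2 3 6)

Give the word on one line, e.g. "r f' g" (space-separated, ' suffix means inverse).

g f g' g'

  after g: (1 6 3 5 4)
  after f: (2 4)(3 5 6)
  after g': (1 4 2 5)
  after g': (1 5 4 2 3 6)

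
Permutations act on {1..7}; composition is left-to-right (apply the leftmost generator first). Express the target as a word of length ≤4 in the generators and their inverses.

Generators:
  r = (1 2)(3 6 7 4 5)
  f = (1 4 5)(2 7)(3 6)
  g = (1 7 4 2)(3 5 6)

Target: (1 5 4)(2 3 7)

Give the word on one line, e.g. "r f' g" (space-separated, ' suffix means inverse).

g f' g f'

  after g: (1 7 4 2)(3 5 6)
  after f': (1 2 5 3 4 7)
  after g: (2 6 3)
  after f': (1 5 4)(2 3 7)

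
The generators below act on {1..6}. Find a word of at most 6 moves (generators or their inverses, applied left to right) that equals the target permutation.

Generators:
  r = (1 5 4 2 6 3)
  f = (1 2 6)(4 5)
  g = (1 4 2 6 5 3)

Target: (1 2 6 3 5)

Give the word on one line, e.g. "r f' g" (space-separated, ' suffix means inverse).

g f f g

  after g: (1 4 2 6 5 3)
  after f: (1 5 3 2)(4 6)
  after f: (1 4)(3 6 5)
  after g: (1 2 6 3 5)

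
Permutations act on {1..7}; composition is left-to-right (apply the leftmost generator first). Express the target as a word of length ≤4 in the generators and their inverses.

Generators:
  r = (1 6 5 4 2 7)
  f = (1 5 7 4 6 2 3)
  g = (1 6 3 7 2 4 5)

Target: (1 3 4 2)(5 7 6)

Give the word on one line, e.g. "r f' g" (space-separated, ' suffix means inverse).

  after f': (1 3 2 6 4 7 5)
  after r': (1 3 4 2)(5 7 6)

f' r'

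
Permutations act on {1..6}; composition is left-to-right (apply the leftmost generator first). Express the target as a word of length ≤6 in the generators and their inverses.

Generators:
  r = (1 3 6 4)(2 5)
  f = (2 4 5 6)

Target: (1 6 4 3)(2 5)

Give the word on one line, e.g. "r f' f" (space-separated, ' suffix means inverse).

  after f': (2 6 5 4)
  after f': (2 5)(4 6)
  after r': (1 4 3)
  after f': (1 2 6 5 4 3)
  after f': (1 6 4 3)(2 5)

f' f' r' f' f'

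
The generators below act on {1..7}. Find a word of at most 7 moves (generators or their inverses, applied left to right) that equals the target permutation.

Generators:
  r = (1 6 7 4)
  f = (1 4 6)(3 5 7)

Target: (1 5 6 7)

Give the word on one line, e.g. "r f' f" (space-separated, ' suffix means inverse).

r f r' r' f'

  after r: (1 6 7 4)
  after f: (3 5 7 6)
  after r': (1 4 7)(3 5 6)
  after r': (1 7 4 6 3 5)
  after f': (1 5 6 7)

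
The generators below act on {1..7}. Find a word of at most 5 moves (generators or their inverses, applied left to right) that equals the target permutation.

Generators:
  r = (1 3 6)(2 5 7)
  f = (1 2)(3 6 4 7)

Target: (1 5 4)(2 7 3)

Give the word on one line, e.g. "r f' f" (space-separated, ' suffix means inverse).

  after f: (1 2)(3 6 4 7)
  after r: (1 5 7 6 4 2 3)
  after f': (1 5 4)(2 7 3)

f r f'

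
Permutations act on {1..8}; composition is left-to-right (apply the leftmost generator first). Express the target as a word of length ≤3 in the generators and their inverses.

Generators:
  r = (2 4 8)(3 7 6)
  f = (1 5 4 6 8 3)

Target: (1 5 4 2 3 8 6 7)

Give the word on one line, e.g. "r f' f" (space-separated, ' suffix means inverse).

  after r: (2 4 8)(3 7 6)
  after r: (2 8 4)(3 6 7)
  after f: (1 5 4 2 3 8 6 7)

r r f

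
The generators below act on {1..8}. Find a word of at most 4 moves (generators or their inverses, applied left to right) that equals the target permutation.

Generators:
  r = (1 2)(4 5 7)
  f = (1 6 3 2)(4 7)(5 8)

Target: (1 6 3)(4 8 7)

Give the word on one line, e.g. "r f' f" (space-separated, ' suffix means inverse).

  after r': (1 2)(4 7 5)
  after r': (4 5 7)
  after f: (1 6 3 2)(4 8 5)
  after r: (1 6 3)(4 8 7)

r' r' f r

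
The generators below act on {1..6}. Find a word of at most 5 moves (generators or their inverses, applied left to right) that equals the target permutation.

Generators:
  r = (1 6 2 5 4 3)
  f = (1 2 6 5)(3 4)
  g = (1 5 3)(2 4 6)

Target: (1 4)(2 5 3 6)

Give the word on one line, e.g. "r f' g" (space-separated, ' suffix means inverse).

f r' f r

  after f: (1 2 6 5)(3 4)
  after r': (1 6 2)(3 5)
  after f: (1 5 4 3)
  after r: (1 4)(2 5 3 6)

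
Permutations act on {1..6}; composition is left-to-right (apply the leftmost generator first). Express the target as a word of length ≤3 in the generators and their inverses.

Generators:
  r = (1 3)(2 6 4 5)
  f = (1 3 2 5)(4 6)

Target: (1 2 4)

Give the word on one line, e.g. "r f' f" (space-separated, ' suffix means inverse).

  after r: (1 3)(2 6 4 5)
  after f: (1 2 4)

r f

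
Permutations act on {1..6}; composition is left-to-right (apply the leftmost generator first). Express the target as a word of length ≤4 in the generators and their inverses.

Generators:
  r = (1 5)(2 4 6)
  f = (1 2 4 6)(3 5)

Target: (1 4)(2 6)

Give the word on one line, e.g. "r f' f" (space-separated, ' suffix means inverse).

f' f'

  after f': (1 6 4 2)(3 5)
  after f': (1 4)(2 6)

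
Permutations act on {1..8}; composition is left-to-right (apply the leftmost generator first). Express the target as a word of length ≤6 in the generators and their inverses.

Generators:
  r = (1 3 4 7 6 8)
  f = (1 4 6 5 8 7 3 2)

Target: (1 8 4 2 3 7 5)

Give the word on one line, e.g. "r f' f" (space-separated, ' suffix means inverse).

  after f': (1 2 3 7 8 5 6 4)
  after f': (1 3 8 6)(2 7 5 4)
  after r': (2 4)(3 6 8 7 5)
  after r': (1 8 4 2 3 7 5)

f' f' r' r'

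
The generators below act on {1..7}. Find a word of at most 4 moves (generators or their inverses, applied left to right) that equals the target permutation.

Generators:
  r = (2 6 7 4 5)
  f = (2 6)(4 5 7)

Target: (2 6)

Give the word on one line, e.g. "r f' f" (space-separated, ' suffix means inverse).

f f f

  after f: (2 6)(4 5 7)
  after f: (4 7 5)
  after f: (2 6)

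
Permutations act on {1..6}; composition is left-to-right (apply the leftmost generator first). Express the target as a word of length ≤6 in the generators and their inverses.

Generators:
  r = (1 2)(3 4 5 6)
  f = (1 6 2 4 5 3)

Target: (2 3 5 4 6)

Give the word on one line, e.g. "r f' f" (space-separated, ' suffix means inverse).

r' f' f' r r

  after r': (1 2)(3 6 5 4)
  after f': (1 6 4 5 2 3)
  after f': (2 5 6)
  after r: (1 2 6)(3 4 5)
  after r: (2 3 5 4 6)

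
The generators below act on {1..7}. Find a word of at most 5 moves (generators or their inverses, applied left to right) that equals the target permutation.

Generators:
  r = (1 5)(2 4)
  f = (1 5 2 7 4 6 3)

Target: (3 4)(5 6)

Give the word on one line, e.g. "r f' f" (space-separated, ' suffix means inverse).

  after r: (1 5)(2 4)
  after f': (2 7)(3 6 4 5)
  after r: (1 5 3 6 2 7 4)
  after f': (3 4)(5 6)

r f' r f'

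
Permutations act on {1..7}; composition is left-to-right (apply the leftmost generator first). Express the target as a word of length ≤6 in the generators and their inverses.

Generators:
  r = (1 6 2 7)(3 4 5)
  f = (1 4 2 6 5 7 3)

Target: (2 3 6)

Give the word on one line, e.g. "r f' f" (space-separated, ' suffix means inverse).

  after r': (1 7 2 6)(3 5 4)
  after f': (1 5)(3 6)(4 7)
  after f': (1 6 7)(2 4 5 3)
  after r': (2 3 6)

r' f' f' r'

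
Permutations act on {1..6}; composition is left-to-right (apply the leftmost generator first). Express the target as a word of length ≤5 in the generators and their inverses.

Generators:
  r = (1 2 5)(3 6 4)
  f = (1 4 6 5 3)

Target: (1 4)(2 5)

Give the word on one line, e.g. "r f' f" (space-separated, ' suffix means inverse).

r' f f f

  after r': (1 5 2)(3 4 6)
  after f: (1 3 6)(2 4 5)
  after f: (2 6 4 3 5)
  after f: (1 4)(2 5)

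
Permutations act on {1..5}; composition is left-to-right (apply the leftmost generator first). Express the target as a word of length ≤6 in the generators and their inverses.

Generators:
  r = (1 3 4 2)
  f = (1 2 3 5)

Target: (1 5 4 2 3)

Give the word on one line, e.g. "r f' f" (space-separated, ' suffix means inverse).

f f f r

  after f: (1 2 3 5)
  after f: (1 3)(2 5)
  after f: (1 5 3 2)
  after r: (1 5 4 2 3)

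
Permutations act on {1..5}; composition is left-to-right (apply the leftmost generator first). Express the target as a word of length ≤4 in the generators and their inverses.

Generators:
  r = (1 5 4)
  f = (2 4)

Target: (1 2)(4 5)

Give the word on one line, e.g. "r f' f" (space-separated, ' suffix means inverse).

f' r' f r'

  after f': (2 4)
  after r': (1 4 2 5)
  after f: (1 2 5)
  after r': (1 2)(4 5)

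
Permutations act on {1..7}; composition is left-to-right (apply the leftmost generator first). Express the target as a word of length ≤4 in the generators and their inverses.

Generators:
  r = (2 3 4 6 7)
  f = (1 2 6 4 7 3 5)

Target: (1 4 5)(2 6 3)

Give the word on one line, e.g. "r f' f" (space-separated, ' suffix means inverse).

  after r': (2 7 6 4 3)
  after f: (1 2 3 6 7 4 5)
  after r: (1 3 7 6 2 4 5)
  after r: (1 4 5)(2 6 3)

r' f r r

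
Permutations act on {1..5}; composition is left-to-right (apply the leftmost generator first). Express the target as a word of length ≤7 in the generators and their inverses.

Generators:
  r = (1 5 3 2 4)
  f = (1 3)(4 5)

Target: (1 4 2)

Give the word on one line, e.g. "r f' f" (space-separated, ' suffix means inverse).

f' r r f' f'

  after f': (1 3)(4 5)
  after r: (1 2 4 3 5)
  after r: (1 4 2)
  after f': (1 5 4 2 3)
  after f': (1 4 2)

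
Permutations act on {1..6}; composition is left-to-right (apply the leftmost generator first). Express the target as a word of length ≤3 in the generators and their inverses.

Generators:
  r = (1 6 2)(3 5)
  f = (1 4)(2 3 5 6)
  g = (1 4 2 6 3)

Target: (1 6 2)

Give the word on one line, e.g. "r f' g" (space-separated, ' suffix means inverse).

  after r': (1 2 6)(3 5)
  after r': (1 6 2)

r' r'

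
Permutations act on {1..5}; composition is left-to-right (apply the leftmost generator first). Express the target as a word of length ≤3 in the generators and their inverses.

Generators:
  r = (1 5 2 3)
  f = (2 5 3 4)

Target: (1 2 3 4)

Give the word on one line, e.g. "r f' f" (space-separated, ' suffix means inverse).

f r' r'

  after f: (2 5 3 4)
  after r': (1 3 4 5 2)
  after r': (1 2 3 4)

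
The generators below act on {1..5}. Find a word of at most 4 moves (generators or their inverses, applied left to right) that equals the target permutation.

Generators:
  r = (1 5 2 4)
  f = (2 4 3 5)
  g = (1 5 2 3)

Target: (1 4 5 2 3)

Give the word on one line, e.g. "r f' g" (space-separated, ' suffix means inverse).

r r g f'

  after r: (1 5 2 4)
  after r: (1 2)(4 5)
  after g: (1 3)(2 5 4)
  after f': (1 4 5 2 3)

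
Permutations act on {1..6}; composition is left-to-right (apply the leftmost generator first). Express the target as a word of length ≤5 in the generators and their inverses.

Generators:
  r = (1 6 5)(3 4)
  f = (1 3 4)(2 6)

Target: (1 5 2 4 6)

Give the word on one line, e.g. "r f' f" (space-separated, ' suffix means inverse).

f r' f r'

  after f: (1 3 4)(2 6)
  after r': (1 4 5 6 2)
  after f: (2 3 4 5)
  after r': (1 5 2 4 6)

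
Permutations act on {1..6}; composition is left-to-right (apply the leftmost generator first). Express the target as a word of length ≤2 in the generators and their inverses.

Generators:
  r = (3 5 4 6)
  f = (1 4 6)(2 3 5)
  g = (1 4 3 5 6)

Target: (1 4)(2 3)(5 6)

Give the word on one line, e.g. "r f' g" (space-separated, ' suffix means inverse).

r f

  after r: (3 5 4 6)
  after f: (1 4)(2 3)(5 6)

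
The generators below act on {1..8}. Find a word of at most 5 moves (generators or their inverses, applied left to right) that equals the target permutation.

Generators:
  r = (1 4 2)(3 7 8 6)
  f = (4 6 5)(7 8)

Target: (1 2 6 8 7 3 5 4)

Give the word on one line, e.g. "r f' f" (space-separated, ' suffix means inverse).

r' f f f f

  after r': (1 2 4)(3 6 8 7)
  after f: (1 2 6 7 3 5 4)
  after f: (1 2 5 6 8 7 3 4)
  after f: (1 2 4)(3 6 7)
  after f: (1 2 6 8 7 3 5 4)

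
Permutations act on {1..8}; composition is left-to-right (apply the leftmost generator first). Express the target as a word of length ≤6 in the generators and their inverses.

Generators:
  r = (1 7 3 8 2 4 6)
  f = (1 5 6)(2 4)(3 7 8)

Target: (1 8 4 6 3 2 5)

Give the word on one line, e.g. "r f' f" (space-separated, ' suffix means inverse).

r r f f

  after r: (1 7 3 8 2 4 6)
  after r: (1 3 2 6 7 8 4)
  after f: (1 7 3 4 5 6 8 2)
  after f: (1 8 4 6 3 2 5)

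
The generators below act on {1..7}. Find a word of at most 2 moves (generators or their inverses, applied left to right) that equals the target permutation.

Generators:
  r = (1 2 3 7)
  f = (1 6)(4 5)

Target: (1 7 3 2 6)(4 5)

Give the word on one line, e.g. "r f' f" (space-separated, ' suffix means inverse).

r' f

  after r': (1 7 3 2)
  after f: (1 7 3 2 6)(4 5)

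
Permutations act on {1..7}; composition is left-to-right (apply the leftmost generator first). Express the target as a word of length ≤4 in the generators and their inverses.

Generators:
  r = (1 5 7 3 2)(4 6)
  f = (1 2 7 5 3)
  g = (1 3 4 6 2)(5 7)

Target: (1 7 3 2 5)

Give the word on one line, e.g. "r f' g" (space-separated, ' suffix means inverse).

  after f': (1 3 5 7 2)
  after f': (1 5 2 3 7)
  after f': (1 7 3 2 5)

f' f' f'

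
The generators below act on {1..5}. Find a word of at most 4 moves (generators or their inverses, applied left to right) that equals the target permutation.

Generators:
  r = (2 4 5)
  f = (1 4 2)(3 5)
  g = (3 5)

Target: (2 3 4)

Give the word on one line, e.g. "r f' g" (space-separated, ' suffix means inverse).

  after f': (1 2 4)(3 5)
  after r: (1 4)(2 5 3)
  after f': (2 3 4)

f' r f'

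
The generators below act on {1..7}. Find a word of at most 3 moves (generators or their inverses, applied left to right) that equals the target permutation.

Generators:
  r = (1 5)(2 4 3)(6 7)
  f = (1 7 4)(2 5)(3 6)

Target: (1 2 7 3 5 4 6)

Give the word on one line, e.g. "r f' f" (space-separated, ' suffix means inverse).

  after r: (1 5)(2 4 3)(6 7)
  after f': (1 2 7 3 5 4 6)

r f'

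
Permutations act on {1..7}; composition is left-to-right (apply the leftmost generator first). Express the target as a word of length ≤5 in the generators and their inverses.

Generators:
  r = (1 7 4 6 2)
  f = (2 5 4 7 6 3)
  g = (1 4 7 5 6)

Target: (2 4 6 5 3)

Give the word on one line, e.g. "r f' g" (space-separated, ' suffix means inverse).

  after f: (2 5 4 7 6 3)
  after r: (1 7 2 5 6 3)
  after f: (1 6 2 4 7 5 3)
  after r': (1 4)(2 7 5 3)
  after g': (2 4 6 5 3)

f r f r' g'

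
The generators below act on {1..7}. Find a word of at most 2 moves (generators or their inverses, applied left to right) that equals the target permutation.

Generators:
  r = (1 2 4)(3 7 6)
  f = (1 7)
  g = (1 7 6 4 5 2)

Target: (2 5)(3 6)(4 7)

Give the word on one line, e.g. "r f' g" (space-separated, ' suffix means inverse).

g' r'

  after g': (1 2 5 4 6 7)
  after r': (2 5)(3 6)(4 7)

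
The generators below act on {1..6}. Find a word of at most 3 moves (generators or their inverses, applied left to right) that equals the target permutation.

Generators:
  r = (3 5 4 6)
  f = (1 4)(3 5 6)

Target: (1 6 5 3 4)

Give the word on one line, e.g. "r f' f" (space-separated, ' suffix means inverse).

f r

  after f: (1 4)(3 5 6)
  after r: (1 6 5 3 4)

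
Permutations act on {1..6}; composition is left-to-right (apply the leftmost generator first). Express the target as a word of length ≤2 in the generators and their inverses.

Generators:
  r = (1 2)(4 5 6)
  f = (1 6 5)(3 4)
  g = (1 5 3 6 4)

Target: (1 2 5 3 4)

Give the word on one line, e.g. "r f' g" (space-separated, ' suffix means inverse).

r' f'

  after r': (1 2)(4 6 5)
  after f': (1 2 5 3 4)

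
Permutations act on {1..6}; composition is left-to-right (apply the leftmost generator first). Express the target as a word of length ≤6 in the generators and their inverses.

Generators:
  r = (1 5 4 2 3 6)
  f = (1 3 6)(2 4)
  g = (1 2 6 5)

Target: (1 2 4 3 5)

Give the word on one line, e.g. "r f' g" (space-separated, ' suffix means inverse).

g f g f'

  after g: (1 2 6 5)
  after f: (1 4 2)(3 6 5)
  after g: (1 4 6)(3 5)
  after f': (1 2 4 3 5)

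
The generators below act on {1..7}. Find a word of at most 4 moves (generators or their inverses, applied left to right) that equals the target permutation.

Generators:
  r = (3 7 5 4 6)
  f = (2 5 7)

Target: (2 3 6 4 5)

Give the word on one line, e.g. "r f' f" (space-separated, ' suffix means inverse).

f' r'

  after f': (2 7 5)
  after r': (2 3 6 4 5)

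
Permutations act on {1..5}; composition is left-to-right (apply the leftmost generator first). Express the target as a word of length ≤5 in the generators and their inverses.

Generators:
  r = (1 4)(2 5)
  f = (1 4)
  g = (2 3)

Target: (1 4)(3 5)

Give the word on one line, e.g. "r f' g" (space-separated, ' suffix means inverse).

f' g r f' g

  after f': (1 4)
  after g: (1 4)(2 3)
  after r: (2 3 5)
  after f': (1 4)(2 3 5)
  after g: (1 4)(3 5)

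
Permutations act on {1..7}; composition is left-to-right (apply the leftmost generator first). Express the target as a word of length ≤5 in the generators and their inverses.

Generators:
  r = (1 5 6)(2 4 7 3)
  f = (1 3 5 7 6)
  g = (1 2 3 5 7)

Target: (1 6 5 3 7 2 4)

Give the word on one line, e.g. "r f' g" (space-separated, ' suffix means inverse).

r' g f r'

  after r': (1 6 5)(2 3 7 4)
  after g: (1 6 7 4 3)(2 5)
  after f: (2 7 4 5)
  after r': (1 6 5 3 7 2 4)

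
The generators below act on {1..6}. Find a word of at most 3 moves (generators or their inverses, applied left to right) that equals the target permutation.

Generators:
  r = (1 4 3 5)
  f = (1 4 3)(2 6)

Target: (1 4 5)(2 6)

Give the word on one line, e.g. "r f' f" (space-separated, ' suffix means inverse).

r' r' f'

  after r': (1 5 3 4)
  after r': (1 3)(4 5)
  after f': (1 4 5)(2 6)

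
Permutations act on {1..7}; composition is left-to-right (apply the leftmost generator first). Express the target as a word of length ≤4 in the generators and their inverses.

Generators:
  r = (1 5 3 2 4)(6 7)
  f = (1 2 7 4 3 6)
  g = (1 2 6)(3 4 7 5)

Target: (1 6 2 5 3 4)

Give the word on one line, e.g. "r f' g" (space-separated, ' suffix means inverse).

  after g: (1 2 6)(3 4 7 5)
  after f': (2 3 7 5 4)
  after g': (1 6 2 5 3 4)

g f' g'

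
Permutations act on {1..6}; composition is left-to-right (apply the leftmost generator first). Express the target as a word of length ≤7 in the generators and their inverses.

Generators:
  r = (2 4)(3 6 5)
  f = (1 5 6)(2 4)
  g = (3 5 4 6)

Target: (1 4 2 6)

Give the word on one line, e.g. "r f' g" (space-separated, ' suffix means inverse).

  after r': (2 4)(3 5 6)
  after g': (2 5 4)
  after f: (1 5 2 6)
  after r': (1 6)(2 3 5 4)
  after g': (1 4 2 6)

r' g' f r' g'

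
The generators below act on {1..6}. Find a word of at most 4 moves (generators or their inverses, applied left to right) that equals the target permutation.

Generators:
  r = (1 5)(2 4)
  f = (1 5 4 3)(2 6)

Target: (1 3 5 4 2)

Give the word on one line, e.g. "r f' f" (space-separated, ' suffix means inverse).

  after r': (1 5)(2 4)
  after f': (2 5 3 4 6)
  after f': (1 3 5 4 2)

r' f' f'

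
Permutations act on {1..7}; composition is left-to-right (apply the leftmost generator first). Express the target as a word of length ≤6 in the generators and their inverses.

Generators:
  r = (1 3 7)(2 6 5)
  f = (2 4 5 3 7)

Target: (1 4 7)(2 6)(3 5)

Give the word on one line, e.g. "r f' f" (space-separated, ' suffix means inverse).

r' r' f' f'

  after r': (1 7 3)(2 5 6)
  after r': (1 3 7)(2 6 5)
  after f': (1 5 7)(2 6 4)
  after f': (1 4 7)(2 6)(3 5)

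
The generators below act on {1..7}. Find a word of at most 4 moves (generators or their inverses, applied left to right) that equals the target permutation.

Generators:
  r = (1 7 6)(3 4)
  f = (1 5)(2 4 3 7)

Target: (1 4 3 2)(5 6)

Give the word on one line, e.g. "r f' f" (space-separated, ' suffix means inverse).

r f' r'

  after r: (1 7 6)(3 4)
  after f': (1 3 2 7 6 5)
  after r': (1 4 3 2)(5 6)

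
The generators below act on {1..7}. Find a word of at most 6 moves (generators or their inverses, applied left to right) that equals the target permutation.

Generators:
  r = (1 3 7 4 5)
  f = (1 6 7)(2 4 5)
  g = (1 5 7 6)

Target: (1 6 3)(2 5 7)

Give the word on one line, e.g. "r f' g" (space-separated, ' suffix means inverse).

g' r' g' f'

  after g': (1 6 7 5)
  after r': (1 6 3)(4 7)
  after g': (1 7 4 5)(3 6)
  after f': (1 6 3)(2 5 7)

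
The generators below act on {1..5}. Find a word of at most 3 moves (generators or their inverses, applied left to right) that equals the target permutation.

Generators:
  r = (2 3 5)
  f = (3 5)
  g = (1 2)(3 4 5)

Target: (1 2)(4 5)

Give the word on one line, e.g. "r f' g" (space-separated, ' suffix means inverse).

  after g': (1 2)(3 5 4)
  after f': (1 2)(4 5)

g' f'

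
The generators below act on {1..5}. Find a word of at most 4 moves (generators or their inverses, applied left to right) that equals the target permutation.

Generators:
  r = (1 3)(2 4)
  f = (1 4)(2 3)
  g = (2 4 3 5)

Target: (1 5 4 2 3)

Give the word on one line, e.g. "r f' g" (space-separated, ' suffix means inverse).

g' r g f'

  after g': (2 5 3 4)
  after r: (1 3 2 5)
  after g: (1 5)(3 4)
  after f': (1 5 4 2 3)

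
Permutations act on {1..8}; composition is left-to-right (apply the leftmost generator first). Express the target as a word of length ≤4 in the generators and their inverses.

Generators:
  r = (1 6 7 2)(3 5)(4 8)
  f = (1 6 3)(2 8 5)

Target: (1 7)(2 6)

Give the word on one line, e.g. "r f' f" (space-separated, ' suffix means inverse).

r r

  after r: (1 6 7 2)(3 5)(4 8)
  after r: (1 7)(2 6)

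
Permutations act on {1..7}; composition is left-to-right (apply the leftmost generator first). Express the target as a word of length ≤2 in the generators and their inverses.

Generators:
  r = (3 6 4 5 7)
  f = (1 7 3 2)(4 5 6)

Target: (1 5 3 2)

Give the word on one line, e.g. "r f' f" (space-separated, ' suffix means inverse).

  after f: (1 7 3 2)(4 5 6)
  after r': (1 5 3 2)

f r'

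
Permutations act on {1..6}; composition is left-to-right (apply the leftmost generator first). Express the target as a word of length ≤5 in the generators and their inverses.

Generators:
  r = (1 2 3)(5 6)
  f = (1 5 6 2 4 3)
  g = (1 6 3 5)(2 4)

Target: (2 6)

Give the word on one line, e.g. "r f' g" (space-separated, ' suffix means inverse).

  after g': (1 5 3 6)(2 4)
  after r': (1 6 3 5 2 4)
  after f': (1 5 6 4 3)
  after f': (2 6)

g' r' f' f'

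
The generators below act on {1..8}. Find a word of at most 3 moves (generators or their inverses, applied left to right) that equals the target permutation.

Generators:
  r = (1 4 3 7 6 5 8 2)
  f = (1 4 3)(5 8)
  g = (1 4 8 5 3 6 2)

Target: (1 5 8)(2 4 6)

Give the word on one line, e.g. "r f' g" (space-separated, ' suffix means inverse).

  after f: (1 4 3)(5 8)
  after g: (1 8 3 4 6 2)
  after f: (1 5 8)(2 4 6)

f g f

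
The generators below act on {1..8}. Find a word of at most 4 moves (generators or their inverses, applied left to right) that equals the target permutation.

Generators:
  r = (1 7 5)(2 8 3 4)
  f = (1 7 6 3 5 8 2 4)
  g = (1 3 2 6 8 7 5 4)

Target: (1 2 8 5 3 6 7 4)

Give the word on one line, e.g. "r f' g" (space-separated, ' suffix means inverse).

  after f: (1 7 6 3 5 8 2 4)
  after g': (1 8 3 7 2 5 6)
  after f: (1 2 8 5 3 6 7 4)

f g' f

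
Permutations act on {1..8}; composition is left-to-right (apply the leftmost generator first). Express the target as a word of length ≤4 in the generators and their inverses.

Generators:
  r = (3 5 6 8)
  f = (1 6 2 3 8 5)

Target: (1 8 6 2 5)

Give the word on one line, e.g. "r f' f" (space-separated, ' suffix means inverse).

  after f: (1 6 2 3 8 5)
  after r: (1 8 6 2 5)

f r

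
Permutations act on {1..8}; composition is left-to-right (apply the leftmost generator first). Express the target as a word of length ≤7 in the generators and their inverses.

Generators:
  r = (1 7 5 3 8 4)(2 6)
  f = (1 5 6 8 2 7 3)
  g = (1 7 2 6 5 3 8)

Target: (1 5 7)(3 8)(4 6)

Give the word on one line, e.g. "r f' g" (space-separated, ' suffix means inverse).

  after f: (1 5 6 8 2 7 3)
  after f: (1 6 2 3 5 8 7)
  after r': (1 2 5 3 7 4 8)
  after f: (1 7 4 2 6 8 5)
  after r: (1 5 7)(3 8)(4 6)

f f r' f r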